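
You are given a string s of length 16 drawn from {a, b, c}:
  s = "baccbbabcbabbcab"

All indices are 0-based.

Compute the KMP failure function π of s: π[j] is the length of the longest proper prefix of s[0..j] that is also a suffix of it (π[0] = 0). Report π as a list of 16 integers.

π[0] = 0
j=1 s[j]='a': π[1]=0 (border '')
j=2 s[j]='c': π[2]=0 (border '')
j=3 s[j]='c': π[3]=0 (border '')
j=4 s[j]='b': π[4]=1 (border 'b')
j=5 s[j]='b': k: 1→0; π[5]=1 (border 'b')
j=6 s[j]='a': π[6]=2 (border 'ba')
j=7 s[j]='b': k: 2→0; π[7]=1 (border 'b')
j=8 s[j]='c': k: 1→0; π[8]=0 (border '')
j=9 s[j]='b': π[9]=1 (border 'b')
j=10 s[j]='a': π[10]=2 (border 'ba')
j=11 s[j]='b': k: 2→0; π[11]=1 (border 'b')
j=12 s[j]='b': k: 1→0; π[12]=1 (border 'b')
j=13 s[j]='c': k: 1→0; π[13]=0 (border '')
j=14 s[j]='a': π[14]=0 (border '')
j=15 s[j]='b': π[15]=1 (border 'b')

[0, 0, 0, 0, 1, 1, 2, 1, 0, 1, 2, 1, 1, 0, 0, 1]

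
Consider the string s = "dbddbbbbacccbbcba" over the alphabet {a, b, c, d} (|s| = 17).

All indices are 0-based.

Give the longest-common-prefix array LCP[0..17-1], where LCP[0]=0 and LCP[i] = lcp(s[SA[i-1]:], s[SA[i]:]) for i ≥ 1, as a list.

[0, 1, 0, 2, 1, 2, 3, 2, 1, 1, 0, 2, 1, 2, 0, 2, 1]

sorted suffixes:
  #0 SA[0]=16  'a'
  #1 SA[1]=8  'acccbbcba'
  #2 SA[2]=15  'ba'
  #3 SA[3]=7  'bacccbbcba'
  #4 SA[4]=6  'bbacccbbcba'
  #5 SA[5]=5  'bbbacccbbcba'
  #6 SA[6]=4  'bbbbacccbbcba'
  #7 SA[7]=12  'bbcba'
  #8 SA[8]=13  'bcba'
  #9 SA[9]=1  'bddbbbbacccbbcba'
  #10 SA[10]=14  'cba'
  #11 SA[11]=11  'cbbcba'
  #12 SA[12]=10  'ccbbcba'
  #13 SA[13]=9  'cccbbcba'
  #14 SA[14]=3  'dbbbbacccbbcba'
  #15 SA[15]=0  'dbddbbbbacccbbcba'
  #16 SA[16]=2  'ddbbbbacccbbcba'

SA = [16, 8, 15, 7, 6, 5, 4, 12, 13, 1, 14, 11, 10, 9, 3, 0, 2]
rank  pair      lcp
   1  s[16:],s[8:]  1  'a'
   2  s[8:],s[15:]  0  ''
   3  s[15:],s[7:]  2  'ba'
   4  s[7:],s[6:]  1  'b'
   5  s[6:],s[5:]  2  'bb'
   6  s[5:],s[4:]  3  'bbb'
   7  s[4:],s[12:]  2  'bb'
   8  s[12:],s[13:]  1  'b'
   9  s[13:],s[1:]  1  'b'
  10  s[1:],s[14:]  0  ''
  11  s[14:],s[11:]  2  'cb'
  12  s[11:],s[10:]  1  'c'
  13  s[10:],s[9:]  2  'cc'
  14  s[9:],s[3:]  0  ''
  15  s[3:],s[0:]  2  'db'
  16  s[0:],s[2:]  1  'd'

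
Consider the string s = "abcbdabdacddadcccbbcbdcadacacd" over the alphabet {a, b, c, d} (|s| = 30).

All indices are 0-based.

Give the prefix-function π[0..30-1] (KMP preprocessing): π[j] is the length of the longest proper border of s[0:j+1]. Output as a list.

[0, 0, 0, 0, 0, 1, 2, 0, 1, 0, 0, 0, 1, 0, 0, 0, 0, 0, 0, 0, 0, 0, 0, 1, 0, 1, 0, 1, 0, 0]

π[0] = 0
j=1 s[j]='b': π[1]=0 (border '')
j=2 s[j]='c': π[2]=0 (border '')
j=3 s[j]='b': π[3]=0 (border '')
j=4 s[j]='d': π[4]=0 (border '')
j=5 s[j]='a': π[5]=1 (border 'a')
j=6 s[j]='b': π[6]=2 (border 'ab')
j=7 s[j]='d': k: 2→0; π[7]=0 (border '')
j=8 s[j]='a': π[8]=1 (border 'a')
j=9 s[j]='c': k: 1→0; π[9]=0 (border '')
j=10 s[j]='d': π[10]=0 (border '')
j=11 s[j]='d': π[11]=0 (border '')
j=12 s[j]='a': π[12]=1 (border 'a')
j=13 s[j]='d': k: 1→0; π[13]=0 (border '')
j=14 s[j]='c': π[14]=0 (border '')
j=15 s[j]='c': π[15]=0 (border '')
j=16 s[j]='c': π[16]=0 (border '')
j=17 s[j]='b': π[17]=0 (border '')
j=18 s[j]='b': π[18]=0 (border '')
j=19 s[j]='c': π[19]=0 (border '')
j=20 s[j]='b': π[20]=0 (border '')
j=21 s[j]='d': π[21]=0 (border '')
j=22 s[j]='c': π[22]=0 (border '')
j=23 s[j]='a': π[23]=1 (border 'a')
j=24 s[j]='d': k: 1→0; π[24]=0 (border '')
j=25 s[j]='a': π[25]=1 (border 'a')
j=26 s[j]='c': k: 1→0; π[26]=0 (border '')
j=27 s[j]='a': π[27]=1 (border 'a')
j=28 s[j]='c': k: 1→0; π[28]=0 (border '')
j=29 s[j]='d': π[29]=0 (border '')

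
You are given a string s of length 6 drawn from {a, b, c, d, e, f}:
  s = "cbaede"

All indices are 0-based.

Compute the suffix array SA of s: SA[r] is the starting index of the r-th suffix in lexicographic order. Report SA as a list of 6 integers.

[2, 1, 0, 4, 5, 3]

rank | idx | suffix
   0 |   2 | aede
   1 |   1 | baede
   2 |   0 | cbaede
   3 |   4 | de
   4 |   5 | e
   5 |   3 | ede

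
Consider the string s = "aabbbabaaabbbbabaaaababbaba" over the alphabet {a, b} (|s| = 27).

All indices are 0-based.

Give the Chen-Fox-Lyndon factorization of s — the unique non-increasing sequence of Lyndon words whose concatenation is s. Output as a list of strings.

emit factor 1: 'aabbbab' (i=0, period=7)
emit factor 2: 'aaabbbbab' (i=7, period=9)
emit factor 3: 'aaaababbab' (i=16, period=10)
emit factor 4: 'a' (i=26, period=1)

["aabbbab", "aaabbbbab", "aaaababbab", "a"]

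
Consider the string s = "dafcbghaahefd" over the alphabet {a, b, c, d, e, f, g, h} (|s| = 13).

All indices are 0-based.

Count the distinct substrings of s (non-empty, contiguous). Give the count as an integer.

rank→(start, suffix):
  0 → (7, 'aahefd')
  1 → (1, 'afcbghaahefd')
  2 → (8, 'ahefd')
  3 → (4, 'bghaahefd')
  4 → (3, 'cbghaahefd')
  5 → (12, 'd')
  6 → (0, 'dafcbghaahefd')
  7 → (10, 'efd')
  8 → (2, 'fcbghaahefd')
  9 → (11, 'fd')
  10 → (5, 'ghaahefd')
  11 → (6, 'haahefd')
  12 → (9, 'hefd')

SA = [7, 1, 8, 4, 3, 12, 0, 10, 2, 11, 5, 6, 9]
i: (SA[i-1],SA[i]) lcp shared
  1: (7,1) 1 'a'
  2: (1,8) 1 'a'
  3: (8,4) 0 ''
  4: (4,3) 0 ''
  5: (3,12) 0 ''
  6: (12,0) 1 'd'
  7: (0,10) 0 ''
  8: (10,2) 0 ''
  9: (2,11) 1 'f'
  10: (11,5) 0 ''
  11: (5,6) 0 ''
  12: (6,9) 1 'h'

n(n+1)/2 = 13·14/2 = 91
Σ LCP = 0 + 1 + 1 + 0 + 0 + 0 + 1 + 0 + 0 + 1 + 0 + 0 + 1 = 5
distinct = 91 − 5 = 86

86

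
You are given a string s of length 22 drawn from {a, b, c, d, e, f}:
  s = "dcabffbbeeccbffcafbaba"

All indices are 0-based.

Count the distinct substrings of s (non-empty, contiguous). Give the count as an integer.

sorted suffixes:
  #0 SA[0]=21  'a'
  #1 SA[1]=19  'aba'
  #2 SA[2]=2  'abffbbeeccbffcafbaba'
  #3 SA[3]=16  'afbaba'
  #4 SA[4]=20  'ba'
  #5 SA[5]=18  'baba'
  #6 SA[6]=6  'bbeeccbffcafbaba'
  #7 SA[7]=7  'beeccbffcafbaba'
  #8 SA[8]=3  'bffbbeeccbffcafbaba'
  #9 SA[9]=12  'bffcafbaba'
  #10 SA[10]=1  'cabffbbeeccbffcafbaba'
  #11 SA[11]=15  'cafbaba'
  #12 SA[12]=11  'cbffcafbaba'
  #13 SA[13]=10  'ccbffcafbaba'
  #14 SA[14]=0  'dcabffbbeeccbffcafbaba'
  #15 SA[15]=9  'eccbffcafbaba'
  #16 SA[16]=8  'eeccbffcafbaba'
  #17 SA[17]=17  'fbaba'
  #18 SA[18]=5  'fbbeeccbffcafbaba'
  #19 SA[19]=14  'fcafbaba'
  #20 SA[20]=4  'ffbbeeccbffcafbaba'
  #21 SA[21]=13  'ffcafbaba'

SA = [21, 19, 2, 16, 20, 18, 6, 7, 3, 12, 1, 15, 11, 10, 0, 9, 8, 17, 5, 14, 4, 13]
[i] adj suffixes → lcp
  [1] 21/19 → 1 ('a')
  [2] 19/2 → 2 ('ab')
  [3] 2/16 → 1 ('a')
  [4] 16/20 → 0 ('')
  [5] 20/18 → 2 ('ba')
  [6] 18/6 → 1 ('b')
  [7] 6/7 → 1 ('b')
  [8] 7/3 → 1 ('b')
  [9] 3/12 → 3 ('bff')
  [10] 12/1 → 0 ('')
  [11] 1/15 → 2 ('ca')
  [12] 15/11 → 1 ('c')
  [13] 11/10 → 1 ('c')
  [14] 10/0 → 0 ('')
  [15] 0/9 → 0 ('')
  [16] 9/8 → 1 ('e')
  [17] 8/17 → 0 ('')
  [18] 17/5 → 2 ('fb')
  [19] 5/14 → 1 ('f')
  [20] 14/4 → 1 ('f')
  [21] 4/13 → 2 ('ff')

n(n+1)/2 = 22·23/2 = 253
Σ LCP = 0 + 1 + 2 + 1 + 0 + 2 + 1 + 1 + 1 + 3 + 0 + 2 + 1 + 1 + 0 + 0 + 1 + 0 + 2 + 1 + 1 + 2 = 23
distinct = 253 − 23 = 230

230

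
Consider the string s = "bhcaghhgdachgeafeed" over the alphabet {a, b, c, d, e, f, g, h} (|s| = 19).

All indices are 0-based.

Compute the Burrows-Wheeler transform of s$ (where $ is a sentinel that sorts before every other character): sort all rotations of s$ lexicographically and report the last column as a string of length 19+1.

ddec$haeggefahhabhcg

rank  rotation              last
    0  $bhcaghhgdachgeafeed  d
    1  achgeafeed$bhcaghhgd  d
    2  afeed$bhcaghhgdachge  e
    3  aghhgdachgeafeed$bhc  c
    4  bhcaghhgdachgeafeed$  $
    5  caghhgdachgeafeed$bh  h
    6  chgeafeed$bhcaghhgda  a
    7  d$bhcaghhgdachgeafee  e
    8  dachgeafeed$bhcaghhg  g
    9  eafeed$bhcaghhgdachg  g
   10  ed$bhcaghhgdachgeafe  e
   11  eed$bhcaghhgdachgeaf  f
   12  feed$bhcaghhgdachgea  a
   13  gdachgeafeed$bhcaghh  h
   14  geafeed$bhcaghhgdach  h
   15  ghhgdachgeafeed$bhca  a
   16  hcaghhgdachgeafeed$b  b
   17  hgdachgeafeed$bhcagh  h
   18  hgeafeed$bhcaghhgdac  c
   19  hhgdachgeafeed$bhcag  g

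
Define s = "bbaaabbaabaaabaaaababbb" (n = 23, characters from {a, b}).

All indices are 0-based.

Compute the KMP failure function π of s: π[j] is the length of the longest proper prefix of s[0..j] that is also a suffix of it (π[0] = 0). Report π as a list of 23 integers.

π[0] = 0
j=1 s[j]='b': π[1]=1 (border 'b')
j=2 s[j]='a': k: 1→0; π[2]=0 (border '')
j=3 s[j]='a': π[3]=0 (border '')
j=4 s[j]='a': π[4]=0 (border '')
j=5 s[j]='b': π[5]=1 (border 'b')
j=6 s[j]='b': π[6]=2 (border 'bb')
j=7 s[j]='a': π[7]=3 (border 'bba')
j=8 s[j]='a': π[8]=4 (border 'bbaa')
j=9 s[j]='b': k: 4→0; π[9]=1 (border 'b')
j=10 s[j]='a': k: 1→0; π[10]=0 (border '')
j=11 s[j]='a': π[11]=0 (border '')
j=12 s[j]='a': π[12]=0 (border '')
j=13 s[j]='b': π[13]=1 (border 'b')
j=14 s[j]='a': k: 1→0; π[14]=0 (border '')
j=15 s[j]='a': π[15]=0 (border '')
j=16 s[j]='a': π[16]=0 (border '')
j=17 s[j]='a': π[17]=0 (border '')
j=18 s[j]='b': π[18]=1 (border 'b')
j=19 s[j]='a': k: 1→0; π[19]=0 (border '')
j=20 s[j]='b': π[20]=1 (border 'b')
j=21 s[j]='b': π[21]=2 (border 'bb')
j=22 s[j]='b': k: 2→1; π[22]=2 (border 'bb')

[0, 1, 0, 0, 0, 1, 2, 3, 4, 1, 0, 0, 0, 1, 0, 0, 0, 0, 1, 0, 1, 2, 2]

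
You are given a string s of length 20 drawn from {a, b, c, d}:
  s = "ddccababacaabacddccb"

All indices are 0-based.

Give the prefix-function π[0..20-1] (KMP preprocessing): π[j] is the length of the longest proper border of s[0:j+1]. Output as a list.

[0, 1, 0, 0, 0, 0, 0, 0, 0, 0, 0, 0, 0, 0, 0, 1, 2, 3, 4, 0]

π[0] = 0
j=1 s[j]='d': π[1]=1 (border 'd')
j=2 s[j]='c': k: 1→0; π[2]=0 (border '')
j=3 s[j]='c': π[3]=0 (border '')
j=4 s[j]='a': π[4]=0 (border '')
j=5 s[j]='b': π[5]=0 (border '')
j=6 s[j]='a': π[6]=0 (border '')
j=7 s[j]='b': π[7]=0 (border '')
j=8 s[j]='a': π[8]=0 (border '')
j=9 s[j]='c': π[9]=0 (border '')
j=10 s[j]='a': π[10]=0 (border '')
j=11 s[j]='a': π[11]=0 (border '')
j=12 s[j]='b': π[12]=0 (border '')
j=13 s[j]='a': π[13]=0 (border '')
j=14 s[j]='c': π[14]=0 (border '')
j=15 s[j]='d': π[15]=1 (border 'd')
j=16 s[j]='d': π[16]=2 (border 'dd')
j=17 s[j]='c': π[17]=3 (border 'ddc')
j=18 s[j]='c': π[18]=4 (border 'ddcc')
j=19 s[j]='b': k: 4→0; π[19]=0 (border '')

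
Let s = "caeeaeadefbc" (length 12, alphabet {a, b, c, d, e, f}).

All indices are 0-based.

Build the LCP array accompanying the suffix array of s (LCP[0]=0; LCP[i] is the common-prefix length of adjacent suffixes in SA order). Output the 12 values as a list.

[0, 1, 2, 0, 0, 1, 0, 0, 2, 1, 1, 0]

rank→(start, suffix):
  0 → (6, 'adefbc')
  1 → (4, 'aeadefbc')
  2 → (1, 'aeeaeadefbc')
  3 → (10, 'bc')
  4 → (11, 'c')
  5 → (0, 'caeeaeadefbc')
  6 → (7, 'defbc')
  7 → (5, 'eadefbc')
  8 → (3, 'eaeadefbc')
  9 → (2, 'eeaeadefbc')
  10 → (8, 'efbc')
  11 → (9, 'fbc')

SA = [6, 4, 1, 10, 11, 0, 7, 5, 3, 2, 8, 9]
[i] adj suffixes → lcp
  [1] 6/4 → 1 ('a')
  [2] 4/1 → 2 ('ae')
  [3] 1/10 → 0 ('')
  [4] 10/11 → 0 ('')
  [5] 11/0 → 1 ('c')
  [6] 0/7 → 0 ('')
  [7] 7/5 → 0 ('')
  [8] 5/3 → 2 ('ea')
  [9] 3/2 → 1 ('e')
  [10] 2/8 → 1 ('e')
  [11] 8/9 → 0 ('')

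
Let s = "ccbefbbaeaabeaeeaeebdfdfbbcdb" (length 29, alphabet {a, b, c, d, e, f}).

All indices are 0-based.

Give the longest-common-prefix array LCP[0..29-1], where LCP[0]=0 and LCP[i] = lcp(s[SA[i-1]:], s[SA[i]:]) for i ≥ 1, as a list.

[0, 1, 1, 2, 3, 0, 1, 1, 2, 1, 1, 1, 2, 0, 1, 1, 0, 1, 2, 0, 2, 4, 1, 1, 2, 1, 0, 3, 1]

rank | idx | suffix
   0 |   9 | aabeaeeaeebdfdfbbcdb
   1 |  10 | abeaeeaeebdfdfbbcdb
   2 |   7 | aeaabeaeeaeebdfdfbbcdb
   3 |  13 | aeeaeebdfdfbbcdb
   4 |  16 | aeebdfdfbbcdb
   5 |  28 | b
   6 |   6 | baeaabeaeeaeebdfdfbbcdb
   7 |   5 | bbaeaabeaeeaeebdfdfbbcdb
   8 |  24 | bbcdb
   9 |  25 | bcdb
  10 |  19 | bdfdfbbcdb
  11 |  11 | beaeeaeebdfdfbbcdb
  12 |   2 | befbbaeaabeaeeaeebdfdfbbcdb
  13 |   1 | cbefbbaeaabeaeeaeebdfdfbbcdb
  14 |   0 | ccbefbbaeaabeaeeaeebdfdfbbcdb
  15 |  26 | cdb
  16 |  27 | db
  17 |  22 | dfbbcdb
  18 |  20 | dfdfbbcdb
  19 |   8 | eaabeaeeaeebdfdfbbcdb
  20 |  12 | eaeeaeebdfdfbbcdb
  21 |  15 | eaeebdfdfbbcdb
  22 |  18 | ebdfdfbbcdb
  23 |  14 | eeaeebdfdfbbcdb
  24 |  17 | eebdfdfbbcdb
  25 |   3 | efbbaeaabeaeeaeebdfdfbbcdb
  26 |   4 | fbbaeaabeaeeaeebdfdfbbcdb
  27 |  23 | fbbcdb
  28 |  21 | fdfbbcdb

SA = [9, 10, 7, 13, 16, 28, 6, 5, 24, 25, 19, 11, 2, 1, 0, 26, 27, 22, 20, 8, 12, 15, 18, 14, 17, 3, 4, 23, 21]
[i] adj suffixes → lcp
  [1] 9/10 → 1 ('a')
  [2] 10/7 → 1 ('a')
  [3] 7/13 → 2 ('ae')
  [4] 13/16 → 3 ('aee')
  [5] 16/28 → 0 ('')
  [6] 28/6 → 1 ('b')
  [7] 6/5 → 1 ('b')
  [8] 5/24 → 2 ('bb')
  [9] 24/25 → 1 ('b')
  [10] 25/19 → 1 ('b')
  [11] 19/11 → 1 ('b')
  [12] 11/2 → 2 ('be')
  [13] 2/1 → 0 ('')
  [14] 1/0 → 1 ('c')
  [15] 0/26 → 1 ('c')
  [16] 26/27 → 0 ('')
  [17] 27/22 → 1 ('d')
  [18] 22/20 → 2 ('df')
  [19] 20/8 → 0 ('')
  [20] 8/12 → 2 ('ea')
  [21] 12/15 → 4 ('eaee')
  [22] 15/18 → 1 ('e')
  [23] 18/14 → 1 ('e')
  [24] 14/17 → 2 ('ee')
  [25] 17/3 → 1 ('e')
  [26] 3/4 → 0 ('')
  [27] 4/23 → 3 ('fbb')
  [28] 23/21 → 1 ('f')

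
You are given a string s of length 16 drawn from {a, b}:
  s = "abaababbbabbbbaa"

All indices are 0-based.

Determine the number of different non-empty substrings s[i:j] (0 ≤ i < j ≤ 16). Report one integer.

100

rank | idx | suffix
   0 |  15 | a
   1 |  14 | aa
   2 |   2 | aababbbabbbbaa
   3 |   0 | abaababbbabbbbaa
   4 |   3 | ababbbabbbbaa
   5 |   5 | abbbabbbbaa
   6 |   9 | abbbbaa
   7 |  13 | baa
   8 |   1 | baababbbabbbbaa
   9 |   4 | babbbabbbbaa
  10 |   8 | babbbbaa
  11 |  12 | bbaa
  12 |   7 | bbabbbbaa
  13 |  11 | bbbaa
  14 |   6 | bbbabbbbaa
  15 |  10 | bbbbaa

SA = [15, 14, 2, 0, 3, 5, 9, 13, 1, 4, 8, 12, 7, 11, 6, 10]
[i] adj suffixes → lcp
  [1] 15/14 → 1 ('a')
  [2] 14/2 → 2 ('aa')
  [3] 2/0 → 1 ('a')
  [4] 0/3 → 3 ('aba')
  [5] 3/5 → 2 ('ab')
  [6] 5/9 → 4 ('abbb')
  [7] 9/13 → 0 ('')
  [8] 13/1 → 3 ('baa')
  [9] 1/4 → 2 ('ba')
  [10] 4/8 → 5 ('babbb')
  [11] 8/12 → 1 ('b')
  [12] 12/7 → 3 ('bba')
  [13] 7/11 → 2 ('bb')
  [14] 11/6 → 4 ('bbba')
  [15] 6/10 → 3 ('bbb')

n(n+1)/2 = 16·17/2 = 136
Σ LCP = 0 + 1 + 2 + 1 + 3 + 2 + 4 + 0 + 3 + 2 + 5 + 1 + 3 + 2 + 4 + 3 = 36
distinct = 136 − 36 = 100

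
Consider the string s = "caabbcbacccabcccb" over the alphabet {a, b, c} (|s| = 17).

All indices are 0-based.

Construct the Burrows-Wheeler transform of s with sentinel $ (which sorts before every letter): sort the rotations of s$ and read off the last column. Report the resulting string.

bcacbccaba$ccbccab

rank  rotation            last
    0  $caabbcbacccabcccb  b
    1  aabbcbacccabcccb$c  c
    2  abbcbacccabcccb$ca  a
    3  abcccb$caabbcbaccc  c
    4  acccabcccb$caabbcb  b
    5  b$caabbcbacccabccc  c
    6  bacccabcccb$caabbc  c
    7  bbcbacccabcccb$caa  a
    8  bcbacccabcccb$caab  b
    9  bcccb$caabbcbaccca  a
   10  caabbcbacccabcccb$  $
   11  cabcccb$caabbcbacc  c
   12  cb$caabbcbacccabcc  c
   13  cbacccabcccb$caabb  b
   14  ccabcccb$caabbcbac  c
   15  ccb$caabbcbacccabc  c
   16  cccabcccb$caabbcba  a
   17  cccb$caabbcbacccab  b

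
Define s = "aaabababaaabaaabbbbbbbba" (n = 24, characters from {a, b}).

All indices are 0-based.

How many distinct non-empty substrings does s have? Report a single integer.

sorted suffixes:
  #0 SA[0]=23  'a'
  #1 SA[1]=8  'aaabaaabbbbbbbba'
  #2 SA[2]=0  'aaabababaaabaaabbbbbbbba'
  #3 SA[3]=12  'aaabbbbbbbba'
  #4 SA[4]=9  'aabaaabbbbbbbba'
  #5 SA[5]=1  'aabababaaabaaabbbbbbbba'
  #6 SA[6]=13  'aabbbbbbbba'
  #7 SA[7]=6  'abaaabaaabbbbbbbba'
  #8 SA[8]=10  'abaaabbbbbbbba'
  #9 SA[9]=4  'ababaaabaaabbbbbbbba'
  #10 SA[10]=2  'abababaaabaaabbbbbbbba'
  #11 SA[11]=14  'abbbbbbbba'
  #12 SA[12]=22  'ba'
  #13 SA[13]=7  'baaabaaabbbbbbbba'
  #14 SA[14]=11  'baaabbbbbbbba'
  #15 SA[15]=5  'babaaabaaabbbbbbbba'
  #16 SA[16]=3  'bababaaabaaabbbbbbbba'
  #17 SA[17]=21  'bba'
  #18 SA[18]=20  'bbba'
  #19 SA[19]=19  'bbbba'
  #20 SA[20]=18  'bbbbba'
  #21 SA[21]=17  'bbbbbba'
  #22 SA[22]=16  'bbbbbbba'
  #23 SA[23]=15  'bbbbbbbba'

SA = [23, 8, 0, 12, 9, 1, 13, 6, 10, 4, 2, 14, 22, 7, 11, 5, 3, 21, 20, 19, 18, 17, 16, 15]
rank  pair      lcp
   1  s[23:],s[8:]  1  'a'
   2  s[8:],s[0:]  5  'aaaba'
   3  s[0:],s[12:]  4  'aaab'
   4  s[12:],s[9:]  2  'aa'
   5  s[9:],s[1:]  4  'aaba'
   6  s[1:],s[13:]  3  'aab'
   7  s[13:],s[6:]  1  'a'
   8  s[6:],s[10:]  6  'abaaab'
   9  s[10:],s[4:]  3  'aba'
  10  s[4:],s[2:]  5  'ababa'
  11  s[2:],s[14:]  2  'ab'
  12  s[14:],s[22:]  0  ''
  13  s[22:],s[7:]  2  'ba'
  14  s[7:],s[11:]  5  'baaab'
  15  s[11:],s[5:]  2  'ba'
  16  s[5:],s[3:]  4  'baba'
  17  s[3:],s[21:]  1  'b'
  18  s[21:],s[20:]  2  'bb'
  19  s[20:],s[19:]  3  'bbb'
  20  s[19:],s[18:]  4  'bbbb'
  21  s[18:],s[17:]  5  'bbbbb'
  22  s[17:],s[16:]  6  'bbbbbb'
  23  s[16:],s[15:]  7  'bbbbbbb'

n(n+1)/2 = 24·25/2 = 300
Σ LCP = 0 + 1 + 5 + 4 + 2 + 4 + 3 + 1 + 6 + 3 + 5 + 2 + 0 + 2 + 5 + 2 + 4 + 1 + 2 + 3 + 4 + 5 + 6 + 7 = 77
distinct = 300 − 77 = 223

223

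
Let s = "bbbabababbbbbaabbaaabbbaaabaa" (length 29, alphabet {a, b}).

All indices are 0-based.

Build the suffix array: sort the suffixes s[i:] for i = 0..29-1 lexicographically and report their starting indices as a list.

[28, 27, 23, 17, 24, 13, 18, 25, 3, 5, 14, 19, 7, 26, 22, 16, 12, 2, 4, 6, 21, 15, 11, 1, 20, 10, 0, 9, 8]

rank | idx | suffix
   0 |  28 | a
   1 |  27 | aa
   2 |  23 | aaabaa
   3 |  17 | aaabbbaaabaa
   4 |  24 | aabaa
   5 |  13 | aabbaaabbbaaabaa
   6 |  18 | aabbbaaabaa
   7 |  25 | abaa
   8 |   3 | abababbbbbaabbaaabbbaaabaa
   9 |   5 | ababbbbbaabbaaabbbaaabaa
  10 |  14 | abbaaabbbaaabaa
  11 |  19 | abbbaaabaa
  12 |   7 | abbbbbaabbaaabbbaaabaa
  13 |  26 | baa
  14 |  22 | baaabaa
  15 |  16 | baaabbbaaabaa
  16 |  12 | baabbaaabbbaaabaa
  17 |   2 | babababbbbbaabbaaabbbaaabaa
  18 |   4 | bababbbbbaabbaaabbbaaabaa
  19 |   6 | babbbbbaabbaaabbbaaabaa
  20 |  21 | bbaaabaa
  21 |  15 | bbaaabbbaaabaa
  22 |  11 | bbaabbaaabbbaaabaa
  23 |   1 | bbabababbbbbaabbaaabbbaaabaa
  24 |  20 | bbbaaabaa
  25 |  10 | bbbaabbaaabbbaaabaa
  26 |   0 | bbbabababbbbbaabbaaabbbaaabaa
  27 |   9 | bbbbaabbaaabbbaaabaa
  28 |   8 | bbbbbaabbaaabbbaaabaa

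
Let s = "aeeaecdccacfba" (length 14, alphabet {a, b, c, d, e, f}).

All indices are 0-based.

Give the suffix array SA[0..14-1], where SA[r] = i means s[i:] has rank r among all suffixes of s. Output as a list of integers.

sorted suffixes:
  #0 SA[0]=13  'a'
  #1 SA[1]=9  'acfba'
  #2 SA[2]=3  'aecdccacfba'
  #3 SA[3]=0  'aeeaecdccacfba'
  #4 SA[4]=12  'ba'
  #5 SA[5]=8  'cacfba'
  #6 SA[6]=7  'ccacfba'
  #7 SA[7]=5  'cdccacfba'
  #8 SA[8]=10  'cfba'
  #9 SA[9]=6  'dccacfba'
  #10 SA[10]=2  'eaecdccacfba'
  #11 SA[11]=4  'ecdccacfba'
  #12 SA[12]=1  'eeaecdccacfba'
  #13 SA[13]=11  'fba'

[13, 9, 3, 0, 12, 8, 7, 5, 10, 6, 2, 4, 1, 11]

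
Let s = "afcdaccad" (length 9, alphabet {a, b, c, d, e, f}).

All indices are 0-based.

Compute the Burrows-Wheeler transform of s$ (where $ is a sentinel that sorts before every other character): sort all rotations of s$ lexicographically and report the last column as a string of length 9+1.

rank  rotation    last
    0  $afcdaccad  d
    1  accad$afcd  d
    2  ad$afcdacc  c
    3  afcdaccad$  $
    4  cad$afcdac  c
    5  ccad$afcda  a
    6  cdaccad$af  f
    7  d$afcdacca  a
    8  daccad$afc  c
    9  fcdaccad$a  a

ddc$cafaca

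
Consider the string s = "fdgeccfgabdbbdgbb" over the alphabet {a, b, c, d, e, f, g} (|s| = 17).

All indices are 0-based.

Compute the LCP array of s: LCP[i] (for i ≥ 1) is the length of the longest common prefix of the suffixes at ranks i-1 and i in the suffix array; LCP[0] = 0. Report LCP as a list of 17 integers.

sorted suffixes:
  #0 SA[0]=8  'abdbbdgbb'
  #1 SA[1]=16  'b'
  #2 SA[2]=15  'bb'
  #3 SA[3]=11  'bbdgbb'
  #4 SA[4]=9  'bdbbdgbb'
  #5 SA[5]=12  'bdgbb'
  #6 SA[6]=4  'ccfgabdbbdgbb'
  #7 SA[7]=5  'cfgabdbbdgbb'
  #8 SA[8]=10  'dbbdgbb'
  #9 SA[9]=13  'dgbb'
  #10 SA[10]=1  'dgeccfgabdbbdgbb'
  #11 SA[11]=3  'eccfgabdbbdgbb'
  #12 SA[12]=0  'fdgeccfgabdbbdgbb'
  #13 SA[13]=6  'fgabdbbdgbb'
  #14 SA[14]=7  'gabdbbdgbb'
  #15 SA[15]=14  'gbb'
  #16 SA[16]=2  'geccfgabdbbdgbb'

SA = [8, 16, 15, 11, 9, 12, 4, 5, 10, 13, 1, 3, 0, 6, 7, 14, 2]
rank  pair      lcp
   1  s[8:],s[16:]  0  ''
   2  s[16:],s[15:]  1  'b'
   3  s[15:],s[11:]  2  'bb'
   4  s[11:],s[9:]  1  'b'
   5  s[9:],s[12:]  2  'bd'
   6  s[12:],s[4:]  0  ''
   7  s[4:],s[5:]  1  'c'
   8  s[5:],s[10:]  0  ''
   9  s[10:],s[13:]  1  'd'
  10  s[13:],s[1:]  2  'dg'
  11  s[1:],s[3:]  0  ''
  12  s[3:],s[0:]  0  ''
  13  s[0:],s[6:]  1  'f'
  14  s[6:],s[7:]  0  ''
  15  s[7:],s[14:]  1  'g'
  16  s[14:],s[2:]  1  'g'

[0, 0, 1, 2, 1, 2, 0, 1, 0, 1, 2, 0, 0, 1, 0, 1, 1]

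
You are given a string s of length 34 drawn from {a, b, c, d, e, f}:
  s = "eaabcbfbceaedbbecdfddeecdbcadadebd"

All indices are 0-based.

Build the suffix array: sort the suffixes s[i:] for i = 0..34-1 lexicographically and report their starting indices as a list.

[1, 2, 27, 29, 10, 13, 25, 3, 7, 32, 14, 5, 26, 4, 23, 16, 8, 33, 28, 12, 24, 19, 30, 20, 17, 0, 9, 31, 22, 15, 11, 21, 6, 18]

rank | idx | suffix
   0 |   1 | aabcbfbceaedbbecdfddeecdbcadadebd
   1 |   2 | abcbfbceaedbbecdfddeecdbcadadebd
   2 |  27 | adadebd
   3 |  29 | adebd
   4 |  10 | aedbbecdfddeecdbcadadebd
   5 |  13 | bbecdfddeecdbcadadebd
   6 |  25 | bcadadebd
   7 |   3 | bcbfbceaedbbecdfddeecdbcadadebd
   8 |   7 | bceaedbbecdfddeecdbcadadebd
   9 |  32 | bd
  10 |  14 | becdfddeecdbcadadebd
  11 |   5 | bfbceaedbbecdfddeecdbcadadebd
  12 |  26 | cadadebd
  13 |   4 | cbfbceaedbbecdfddeecdbcadadebd
  14 |  23 | cdbcadadebd
  15 |  16 | cdfddeecdbcadadebd
  16 |   8 | ceaedbbecdfddeecdbcadadebd
  17 |  33 | d
  18 |  28 | dadebd
  19 |  12 | dbbecdfddeecdbcadadebd
  20 |  24 | dbcadadebd
  21 |  19 | ddeecdbcadadebd
  22 |  30 | debd
  23 |  20 | deecdbcadadebd
  24 |  17 | dfddeecdbcadadebd
  25 |   0 | eaabcbfbceaedbbecdfddeecdbcadadebd
  26 |   9 | eaedbbecdfddeecdbcadadebd
  27 |  31 | ebd
  28 |  22 | ecdbcadadebd
  29 |  15 | ecdfddeecdbcadadebd
  30 |  11 | edbbecdfddeecdbcadadebd
  31 |  21 | eecdbcadadebd
  32 |   6 | fbceaedbbecdfddeecdbcadadebd
  33 |  18 | fddeecdbcadadebd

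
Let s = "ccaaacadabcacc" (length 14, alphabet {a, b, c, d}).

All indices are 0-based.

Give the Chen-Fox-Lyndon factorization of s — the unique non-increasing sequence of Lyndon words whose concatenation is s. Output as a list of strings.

["c", "c", "aaacadabcacc"]

emit factor 1: 'c' (i=0, period=1)
emit factor 2: 'c' (i=1, period=1)
emit factor 3: 'aaacadabcacc' (i=2, period=12)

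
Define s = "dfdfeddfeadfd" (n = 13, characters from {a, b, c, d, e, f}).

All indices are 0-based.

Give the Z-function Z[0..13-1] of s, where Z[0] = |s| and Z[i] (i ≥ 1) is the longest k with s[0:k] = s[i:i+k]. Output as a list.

Z[0]=13
i=1: i≥r, start 0; Z[1]=0
i=2: i≥r, start 0; Z[2]=2 extend→box=[2,4)
i=3: min(r-i=1, Z[1]=0)=0; Z[3]=0
i=4: i≥r, start 0; Z[4]=0
i=5: i≥r, start 0; Z[5]=1 extend→box=[5,6)
i=6: i≥r, start 0; Z[6]=2 extend→box=[6,8)
i=7: min(r-i=1, Z[1]=0)=0; Z[7]=0
i=8: i≥r, start 0; Z[8]=0
i=9: i≥r, start 0; Z[9]=0
i=10: i≥r, start 0; Z[10]=3 extend→box=[10,13)
i=11: min(r-i=2, Z[1]=0)=0; Z[11]=0
i=12: min(r-i=1, Z[2]=2)=1; Z[12]=1

[13, 0, 2, 0, 0, 1, 2, 0, 0, 0, 3, 0, 1]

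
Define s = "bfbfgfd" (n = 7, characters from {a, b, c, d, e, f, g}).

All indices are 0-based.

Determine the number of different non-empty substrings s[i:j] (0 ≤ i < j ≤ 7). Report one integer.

24

rank→(start, suffix):
  0 → (0, 'bfbfgfd')
  1 → (2, 'bfgfd')
  2 → (6, 'd')
  3 → (1, 'fbfgfd')
  4 → (5, 'fd')
  5 → (3, 'fgfd')
  6 → (4, 'gfd')

SA = [0, 2, 6, 1, 5, 3, 4]
[i] adj suffixes → lcp
  [1] 0/2 → 2 ('bf')
  [2] 2/6 → 0 ('')
  [3] 6/1 → 0 ('')
  [4] 1/5 → 1 ('f')
  [5] 5/3 → 1 ('f')
  [6] 3/4 → 0 ('')

n(n+1)/2 = 7·8/2 = 28
Σ LCP = 0 + 2 + 0 + 0 + 1 + 1 + 0 = 4
distinct = 28 − 4 = 24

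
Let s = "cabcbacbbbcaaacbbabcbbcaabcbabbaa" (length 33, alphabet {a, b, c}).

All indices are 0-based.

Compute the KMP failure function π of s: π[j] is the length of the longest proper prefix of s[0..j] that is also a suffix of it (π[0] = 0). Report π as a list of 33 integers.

[0, 0, 0, 1, 0, 0, 1, 0, 0, 0, 1, 2, 0, 0, 1, 0, 0, 0, 0, 1, 0, 0, 1, 2, 0, 0, 1, 0, 0, 0, 0, 0, 0]

π[0] = 0
j=1 s[j]='a': π[1]=0 (border '')
j=2 s[j]='b': π[2]=0 (border '')
j=3 s[j]='c': π[3]=1 (border 'c')
j=4 s[j]='b': k: 1→0; π[4]=0 (border '')
j=5 s[j]='a': π[5]=0 (border '')
j=6 s[j]='c': π[6]=1 (border 'c')
j=7 s[j]='b': k: 1→0; π[7]=0 (border '')
j=8 s[j]='b': π[8]=0 (border '')
j=9 s[j]='b': π[9]=0 (border '')
j=10 s[j]='c': π[10]=1 (border 'c')
j=11 s[j]='a': π[11]=2 (border 'ca')
j=12 s[j]='a': k: 2→0; π[12]=0 (border '')
j=13 s[j]='a': π[13]=0 (border '')
j=14 s[j]='c': π[14]=1 (border 'c')
j=15 s[j]='b': k: 1→0; π[15]=0 (border '')
j=16 s[j]='b': π[16]=0 (border '')
j=17 s[j]='a': π[17]=0 (border '')
j=18 s[j]='b': π[18]=0 (border '')
j=19 s[j]='c': π[19]=1 (border 'c')
j=20 s[j]='b': k: 1→0; π[20]=0 (border '')
j=21 s[j]='b': π[21]=0 (border '')
j=22 s[j]='c': π[22]=1 (border 'c')
j=23 s[j]='a': π[23]=2 (border 'ca')
j=24 s[j]='a': k: 2→0; π[24]=0 (border '')
j=25 s[j]='b': π[25]=0 (border '')
j=26 s[j]='c': π[26]=1 (border 'c')
j=27 s[j]='b': k: 1→0; π[27]=0 (border '')
j=28 s[j]='a': π[28]=0 (border '')
j=29 s[j]='b': π[29]=0 (border '')
j=30 s[j]='b': π[30]=0 (border '')
j=31 s[j]='a': π[31]=0 (border '')
j=32 s[j]='a': π[32]=0 (border '')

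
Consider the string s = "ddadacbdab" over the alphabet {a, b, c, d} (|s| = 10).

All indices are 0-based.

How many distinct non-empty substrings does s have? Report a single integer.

47

rank→(start, suffix):
  0 → (8, 'ab')
  1 → (4, 'acbdab')
  2 → (2, 'adacbdab')
  3 → (9, 'b')
  4 → (6, 'bdab')
  5 → (5, 'cbdab')
  6 → (7, 'dab')
  7 → (3, 'dacbdab')
  8 → (1, 'dadacbdab')
  9 → (0, 'ddadacbdab')

SA = [8, 4, 2, 9, 6, 5, 7, 3, 1, 0]
i: (SA[i-1],SA[i]) lcp shared
  1: (8,4) 1 'a'
  2: (4,2) 1 'a'
  3: (2,9) 0 ''
  4: (9,6) 1 'b'
  5: (6,5) 0 ''
  6: (5,7) 0 ''
  7: (7,3) 2 'da'
  8: (3,1) 2 'da'
  9: (1,0) 1 'd'

n(n+1)/2 = 10·11/2 = 55
Σ LCP = 0 + 1 + 1 + 0 + 1 + 0 + 0 + 2 + 2 + 1 = 8
distinct = 55 − 8 = 47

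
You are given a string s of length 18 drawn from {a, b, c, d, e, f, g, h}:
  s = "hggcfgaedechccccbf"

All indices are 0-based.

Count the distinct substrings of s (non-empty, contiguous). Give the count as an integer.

rank | idx | suffix
   0 |   6 | aedechccccbf
   1 |  16 | bf
   2 |  15 | cbf
   3 |  14 | ccbf
   4 |  13 | cccbf
   5 |  12 | ccccbf
   6 |   3 | cfgaedechccccbf
   7 |  10 | chccccbf
   8 |   8 | dechccccbf
   9 |   9 | echccccbf
  10 |   7 | edechccccbf
  11 |  17 | f
  12 |   4 | fgaedechccccbf
  13 |   5 | gaedechccccbf
  14 |   2 | gcfgaedechccccbf
  15 |   1 | ggcfgaedechccccbf
  16 |  11 | hccccbf
  17 |   0 | hggcfgaedechccccbf

SA = [6, 16, 15, 14, 13, 12, 3, 10, 8, 9, 7, 17, 4, 5, 2, 1, 11, 0]
[i] adj suffixes → lcp
  [1] 6/16 → 0 ('')
  [2] 16/15 → 0 ('')
  [3] 15/14 → 1 ('c')
  [4] 14/13 → 2 ('cc')
  [5] 13/12 → 3 ('ccc')
  [6] 12/3 → 1 ('c')
  [7] 3/10 → 1 ('c')
  [8] 10/8 → 0 ('')
  [9] 8/9 → 0 ('')
  [10] 9/7 → 1 ('e')
  [11] 7/17 → 0 ('')
  [12] 17/4 → 1 ('f')
  [13] 4/5 → 0 ('')
  [14] 5/2 → 1 ('g')
  [15] 2/1 → 1 ('g')
  [16] 1/11 → 0 ('')
  [17] 11/0 → 1 ('h')

n(n+1)/2 = 18·19/2 = 171
Σ LCP = 0 + 0 + 0 + 1 + 2 + 3 + 1 + 1 + 0 + 0 + 1 + 0 + 1 + 0 + 1 + 1 + 0 + 1 = 13
distinct = 171 − 13 = 158

158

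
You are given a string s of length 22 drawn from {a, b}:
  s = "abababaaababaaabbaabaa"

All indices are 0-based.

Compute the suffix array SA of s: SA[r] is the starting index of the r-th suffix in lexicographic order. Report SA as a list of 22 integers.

[21, 20, 6, 12, 17, 7, 13, 18, 4, 10, 2, 8, 0, 14, 19, 5, 11, 16, 3, 9, 1, 15]

rank | idx | suffix
   0 |  21 | a
   1 |  20 | aa
   2 |   6 | aaababaaabbaabaa
   3 |  12 | aaabbaabaa
   4 |  17 | aabaa
   5 |   7 | aababaaabbaabaa
   6 |  13 | aabbaabaa
   7 |  18 | abaa
   8 |   4 | abaaababaaabbaabaa
   9 |  10 | abaaabbaabaa
  10 |   2 | ababaaababaaabbaabaa
  11 |   8 | ababaaabbaabaa
  12 |   0 | abababaaababaaabbaabaa
  13 |  14 | abbaabaa
  14 |  19 | baa
  15 |   5 | baaababaaabbaabaa
  16 |  11 | baaabbaabaa
  17 |  16 | baabaa
  18 |   3 | babaaababaaabbaabaa
  19 |   9 | babaaabbaabaa
  20 |   1 | bababaaababaaabbaabaa
  21 |  15 | bbaabaa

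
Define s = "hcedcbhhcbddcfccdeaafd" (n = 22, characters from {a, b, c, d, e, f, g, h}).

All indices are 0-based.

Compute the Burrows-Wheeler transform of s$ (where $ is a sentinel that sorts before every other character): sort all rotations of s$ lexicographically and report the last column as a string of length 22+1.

rank  rotation                 last
    0  $hcedcbhhcbddcfccdeaafd  d
    1  aafd$hcedcbhhcbddcfccde  e
    2  afd$hcedcbhhcbddcfccdea  a
    3  bddcfccdeaafd$hcedcbhhc  c
    4  bhhcbddcfccdeaafd$hcedc  c
    5  cbddcfccdeaafd$hcedcbhh  h
    6  cbhhcbddcfccdeaafd$hced  d
    7  ccdeaafd$hcedcbhhcbddcf  f
    8  cdeaafd$hcedcbhhcbddcfc  c
    9  cedcbhhcbddcfccdeaafd$h  h
   10  cfccdeaafd$hcedcbhhcbdd  d
   11  d$hcedcbhhcbddcfccdeaaf  f
   12  dcbhhcbddcfccdeaafd$hce  e
   13  dcfccdeaafd$hcedcbhhcbd  d
   14  ddcfccdeaafd$hcedcbhhcb  b
   15  deaafd$hcedcbhhcbddcfcc  c
   16  eaafd$hcedcbhhcbddcfccd  d
   17  edcbhhcbddcfccdeaafd$hc  c
   18  fccdeaafd$hcedcbhhcbddc  c
   19  fd$hcedcbhhcbddcfccdeaa  a
   20  hcbddcfccdeaafd$hcedcbh  h
   21  hcedcbhhcbddcfccdeaafd$  $
   22  hhcbddcfccdeaafd$hcedcb  b

deacchdfchdfedbcdccah$b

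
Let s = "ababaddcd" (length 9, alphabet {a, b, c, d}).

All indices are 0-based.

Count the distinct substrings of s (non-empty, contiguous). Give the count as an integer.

sorted suffixes:
  #0 SA[0]=0  'ababaddcd'
  #1 SA[1]=2  'abaddcd'
  #2 SA[2]=4  'addcd'
  #3 SA[3]=1  'babaddcd'
  #4 SA[4]=3  'baddcd'
  #5 SA[5]=7  'cd'
  #6 SA[6]=8  'd'
  #7 SA[7]=6  'dcd'
  #8 SA[8]=5  'ddcd'

SA = [0, 2, 4, 1, 3, 7, 8, 6, 5]
rank  pair      lcp
   1  s[0:],s[2:]  3  'aba'
   2  s[2:],s[4:]  1  'a'
   3  s[4:],s[1:]  0  ''
   4  s[1:],s[3:]  2  'ba'
   5  s[3:],s[7:]  0  ''
   6  s[7:],s[8:]  0  ''
   7  s[8:],s[6:]  1  'd'
   8  s[6:],s[5:]  1  'd'

n(n+1)/2 = 9·10/2 = 45
Σ LCP = 0 + 3 + 1 + 0 + 2 + 0 + 0 + 1 + 1 = 8
distinct = 45 − 8 = 37

37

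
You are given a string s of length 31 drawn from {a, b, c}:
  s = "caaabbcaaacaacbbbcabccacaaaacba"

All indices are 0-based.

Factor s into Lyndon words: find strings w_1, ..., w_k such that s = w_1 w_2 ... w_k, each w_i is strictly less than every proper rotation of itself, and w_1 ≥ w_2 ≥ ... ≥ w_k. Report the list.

["c", "aaabbcaaacaacbbbcabccac", "aaaacb", "a"]

emit factor 1: 'c' (i=0, period=1)
emit factor 2: 'aaabbcaaacaacbbbcabccac' (i=1, period=23)
emit factor 3: 'aaaacb' (i=24, period=6)
emit factor 4: 'a' (i=30, period=1)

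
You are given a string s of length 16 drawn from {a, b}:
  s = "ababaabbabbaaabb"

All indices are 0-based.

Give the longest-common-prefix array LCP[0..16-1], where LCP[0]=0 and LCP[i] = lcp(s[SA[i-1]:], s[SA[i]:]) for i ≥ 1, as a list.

[0, 2, 4, 1, 3, 2, 3, 4, 0, 1, 3, 2, 3, 1, 2, 3]

rank | idx | suffix
   0 |  11 | aaabb
   1 |  12 | aabb
   2 |   4 | aabbabbaaabb
   3 |   2 | abaabbabbaaabb
   4 |   0 | ababaabbabbaaabb
   5 |  13 | abb
   6 |   8 | abbaaabb
   7 |   5 | abbabbaaabb
   8 |  15 | b
   9 |  10 | baaabb
  10 |   3 | baabbabbaaabb
  11 |   1 | babaabbabbaaabb
  12 |   7 | babbaaabb
  13 |  14 | bb
  14 |   9 | bbaaabb
  15 |   6 | bbabbaaabb

SA = [11, 12, 4, 2, 0, 13, 8, 5, 15, 10, 3, 1, 7, 14, 9, 6]
i: (SA[i-1],SA[i]) lcp shared
  1: (11,12) 2 'aa'
  2: (12,4) 4 'aabb'
  3: (4,2) 1 'a'
  4: (2,0) 3 'aba'
  5: (0,13) 2 'ab'
  6: (13,8) 3 'abb'
  7: (8,5) 4 'abba'
  8: (5,15) 0 ''
  9: (15,10) 1 'b'
  10: (10,3) 3 'baa'
  11: (3,1) 2 'ba'
  12: (1,7) 3 'bab'
  13: (7,14) 1 'b'
  14: (14,9) 2 'bb'
  15: (9,6) 3 'bba'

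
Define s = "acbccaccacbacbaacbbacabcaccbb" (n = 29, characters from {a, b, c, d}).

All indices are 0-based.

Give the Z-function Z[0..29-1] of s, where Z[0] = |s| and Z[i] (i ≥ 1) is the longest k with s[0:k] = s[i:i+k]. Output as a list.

Z[0]=29
i=1: fresh scan; Z[1]=0
i=2: fresh scan; Z[2]=0
i=3: fresh scan; Z[3]=0
i=4: fresh scan; Z[4]=0
i=5: fresh scan; Z[5]=2 grow→box=[5,7)
i=6: min(r-i=1, Z[1]=0)=0; Z[6]=0
i=7: fresh scan; Z[7]=0
i=8: fresh scan; Z[8]=3 grow→box=[8,11)
i=9: min(r-i=2, Z[1]=0)=0; Z[9]=0
i=10: min(r-i=1, Z[2]=0)=0; Z[10]=0
i=11: fresh scan; Z[11]=3 grow→box=[11,14)
i=12: min(r-i=2, Z[1]=0)=0; Z[12]=0
i=13: min(r-i=1, Z[2]=0)=0; Z[13]=0
i=14: fresh scan; Z[14]=1 grow→box=[14,15)
i=15: fresh scan; Z[15]=3 grow→box=[15,18)
i=16: min(r-i=2, Z[1]=0)=0; Z[16]=0
i=17: min(r-i=1, Z[2]=0)=0; Z[17]=0
i=18: fresh scan; Z[18]=0
i=19: fresh scan; Z[19]=2 grow→box=[19,21)
i=20: min(r-i=1, Z[1]=0)=0; Z[20]=0
i=21: fresh scan; Z[21]=1 grow→box=[21,22)
i=22: fresh scan; Z[22]=0
i=23: fresh scan; Z[23]=0
i=24: fresh scan; Z[24]=2 grow→box=[24,26)
i=25: min(r-i=1, Z[1]=0)=0; Z[25]=0
i=26: fresh scan; Z[26]=0
i=27: fresh scan; Z[27]=0
i=28: fresh scan; Z[28]=0

[29, 0, 0, 0, 0, 2, 0, 0, 3, 0, 0, 3, 0, 0, 1, 3, 0, 0, 0, 2, 0, 1, 0, 0, 2, 0, 0, 0, 0]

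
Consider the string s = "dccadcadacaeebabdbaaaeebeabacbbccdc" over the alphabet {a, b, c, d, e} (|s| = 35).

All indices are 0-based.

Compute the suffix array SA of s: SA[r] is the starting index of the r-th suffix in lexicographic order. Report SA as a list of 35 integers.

sorted suffixes:
  #0 SA[0]=18  'aaaeebeabacbbccdc'
  #1 SA[1]=19  'aaeebeabacbbccdc'
  #2 SA[2]=25  'abacbbccdc'
  #3 SA[3]=14  'abdbaaaeebeabacbbccdc'
  #4 SA[4]=8  'acaeebabdbaaaeebeabacbbccdc'
  #5 SA[5]=27  'acbbccdc'
  #6 SA[6]=6  'adacaeebabdbaaaeebeabacbbccdc'
  #7 SA[7]=3  'adcadacaeebabdbaaaeebeabacbbccdc'
  #8 SA[8]=10  'aeebabdbaaaeebeabacbbccdc'
  #9 SA[9]=20  'aeebeabacbbccdc'
  #10 SA[10]=17  'baaaeebeabacbbccdc'
  #11 SA[11]=13  'babdbaaaeebeabacbbccdc'
  #12 SA[12]=26  'bacbbccdc'
  #13 SA[13]=29  'bbccdc'
  #14 SA[14]=30  'bccdc'
  #15 SA[15]=15  'bdbaaaeebeabacbbccdc'
  #16 SA[16]=23  'beabacbbccdc'
  #17 SA[17]=34  'c'
  #18 SA[18]=5  'cadacaeebabdbaaaeebeabacbbccdc'
  #19 SA[19]=2  'cadcadacaeebabdbaaaeebeabacbbccdc'
  #20 SA[20]=9  'caeebabdbaaaeebeabacbbccdc'
  #21 SA[21]=28  'cbbccdc'
  #22 SA[22]=1  'ccadcadacaeebabdbaaaeebeabacbbccdc'
  #23 SA[23]=31  'ccdc'
  #24 SA[24]=32  'cdc'
  #25 SA[25]=7  'dacaeebabdbaaaeebeabacbbccdc'
  #26 SA[26]=16  'dbaaaeebeabacbbccdc'
  #27 SA[27]=33  'dc'
  #28 SA[28]=4  'dcadacaeebabdbaaaeebeabacbbccdc'
  #29 SA[29]=0  'dccadcadacaeebabdbaaaeebeabacbbccdc'
  #30 SA[30]=24  'eabacbbccdc'
  #31 SA[31]=12  'ebabdbaaaeebeabacbbccdc'
  #32 SA[32]=22  'ebeabacbbccdc'
  #33 SA[33]=11  'eebabdbaaaeebeabacbbccdc'
  #34 SA[34]=21  'eebeabacbbccdc'

[18, 19, 25, 14, 8, 27, 6, 3, 10, 20, 17, 13, 26, 29, 30, 15, 23, 34, 5, 2, 9, 28, 1, 31, 32, 7, 16, 33, 4, 0, 24, 12, 22, 11, 21]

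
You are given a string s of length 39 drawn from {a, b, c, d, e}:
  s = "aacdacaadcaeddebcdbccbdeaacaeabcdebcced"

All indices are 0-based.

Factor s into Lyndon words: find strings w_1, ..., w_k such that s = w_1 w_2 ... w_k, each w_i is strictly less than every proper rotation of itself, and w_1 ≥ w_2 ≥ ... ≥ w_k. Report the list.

["aacdacaadcaeddebcdbccbde", "aacaeabcdebcced"]

emit factor 1: 'aacdacaadcaeddebcdbccbde' (i=0, period=24)
emit factor 2: 'aacaeabcdebcced' (i=24, period=15)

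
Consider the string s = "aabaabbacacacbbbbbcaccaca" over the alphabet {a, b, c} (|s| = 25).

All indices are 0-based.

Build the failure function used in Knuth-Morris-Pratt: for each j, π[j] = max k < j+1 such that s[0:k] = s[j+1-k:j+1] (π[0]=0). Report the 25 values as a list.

π[0] = 0
j=1 s[j]='a': π[1]=1 (border 'a')
j=2 s[j]='b': k: 1→0; π[2]=0 (border '')
j=3 s[j]='a': π[3]=1 (border 'a')
j=4 s[j]='a': π[4]=2 (border 'aa')
j=5 s[j]='b': π[5]=3 (border 'aab')
j=6 s[j]='b': k: 3→0; π[6]=0 (border '')
j=7 s[j]='a': π[7]=1 (border 'a')
j=8 s[j]='c': k: 1→0; π[8]=0 (border '')
j=9 s[j]='a': π[9]=1 (border 'a')
j=10 s[j]='c': k: 1→0; π[10]=0 (border '')
j=11 s[j]='a': π[11]=1 (border 'a')
j=12 s[j]='c': k: 1→0; π[12]=0 (border '')
j=13 s[j]='b': π[13]=0 (border '')
j=14 s[j]='b': π[14]=0 (border '')
j=15 s[j]='b': π[15]=0 (border '')
j=16 s[j]='b': π[16]=0 (border '')
j=17 s[j]='b': π[17]=0 (border '')
j=18 s[j]='c': π[18]=0 (border '')
j=19 s[j]='a': π[19]=1 (border 'a')
j=20 s[j]='c': k: 1→0; π[20]=0 (border '')
j=21 s[j]='c': π[21]=0 (border '')
j=22 s[j]='a': π[22]=1 (border 'a')
j=23 s[j]='c': k: 1→0; π[23]=0 (border '')
j=24 s[j]='a': π[24]=1 (border 'a')

[0, 1, 0, 1, 2, 3, 0, 1, 0, 1, 0, 1, 0, 0, 0, 0, 0, 0, 0, 1, 0, 0, 1, 0, 1]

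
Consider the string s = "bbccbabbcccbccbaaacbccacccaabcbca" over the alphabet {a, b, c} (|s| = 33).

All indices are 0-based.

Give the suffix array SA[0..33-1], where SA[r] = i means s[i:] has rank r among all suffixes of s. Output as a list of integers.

rank→(start, suffix):
  0 → (32, 'a')
  1 → (15, 'aaacbccacccaabcbca')
  2 → (26, 'aabcbca')
  3 → (16, 'aacbccacccaabcbca')
  4 → (5, 'abbcccbccbaaacbccacccaabcbca')
  5 → (27, 'abcbca')
  6 → (17, 'acbccacccaabcbca')
  7 → (22, 'acccaabcbca')
  8 → (14, 'baaacbccacccaabcbca')
  9 → (4, 'babbcccbccbaaacbccacccaabcbca')
  10 → (0, 'bbccbabbcccbccbaaacbccacccaabcbca')
  11 → (6, 'bbcccbccbaaacbccacccaabcbca')
  12 → (30, 'bca')
  13 → (28, 'bcbca')
  14 → (19, 'bccacccaabcbca')
  15 → (11, 'bccbaaacbccacccaabcbca')
  16 → (1, 'bccbabbcccbccbaaacbccacccaabcbca')
  17 → (7, 'bcccbccbaaacbccacccaabcbca')
  18 → (31, 'ca')
  19 → (25, 'caabcbca')
  20 → (21, 'cacccaabcbca')
  21 → (13, 'cbaaacbccacccaabcbca')
  22 → (3, 'cbabbcccbccbaaacbccacccaabcbca')
  23 → (29, 'cbca')
  24 → (18, 'cbccacccaabcbca')
  25 → (10, 'cbccbaaacbccacccaabcbca')
  26 → (24, 'ccaabcbca')
  27 → (20, 'ccacccaabcbca')
  28 → (12, 'ccbaaacbccacccaabcbca')
  29 → (2, 'ccbabbcccbccbaaacbccacccaabcbca')
  30 → (9, 'ccbccbaaacbccacccaabcbca')
  31 → (23, 'cccaabcbca')
  32 → (8, 'cccbccbaaacbccacccaabcbca')

[32, 15, 26, 16, 5, 27, 17, 22, 14, 4, 0, 6, 30, 28, 19, 11, 1, 7, 31, 25, 21, 13, 3, 29, 18, 10, 24, 20, 12, 2, 9, 23, 8]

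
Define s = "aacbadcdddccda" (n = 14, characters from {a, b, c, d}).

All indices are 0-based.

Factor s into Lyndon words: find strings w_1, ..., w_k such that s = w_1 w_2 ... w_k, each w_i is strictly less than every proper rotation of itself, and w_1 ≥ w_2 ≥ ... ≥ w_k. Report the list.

["aacbadcdddccd", "a"]

emit factor 1: 'aacbadcdddccd' (i=0, period=13)
emit factor 2: 'a' (i=13, period=1)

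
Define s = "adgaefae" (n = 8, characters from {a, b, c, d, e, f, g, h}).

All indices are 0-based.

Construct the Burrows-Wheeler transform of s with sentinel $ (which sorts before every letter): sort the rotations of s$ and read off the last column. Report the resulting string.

rank  rotation   last
    0  $adgaefae  e
    1  adgaefae$  $
    2  ae$adgaef  f
    3  aefae$adg  g
    4  dgaefae$a  a
    5  e$adgaefa  a
    6  efae$adga  a
    7  fae$adgae  e
    8  gaefae$ad  d

e$fgaaaed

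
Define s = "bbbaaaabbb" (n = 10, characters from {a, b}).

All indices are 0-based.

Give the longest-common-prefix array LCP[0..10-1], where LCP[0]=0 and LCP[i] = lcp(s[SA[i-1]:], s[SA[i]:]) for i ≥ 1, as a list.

sorted suffixes:
  #0 SA[0]=3  'aaaabbb'
  #1 SA[1]=4  'aaabbb'
  #2 SA[2]=5  'aabbb'
  #3 SA[3]=6  'abbb'
  #4 SA[4]=9  'b'
  #5 SA[5]=2  'baaaabbb'
  #6 SA[6]=8  'bb'
  #7 SA[7]=1  'bbaaaabbb'
  #8 SA[8]=7  'bbb'
  #9 SA[9]=0  'bbbaaaabbb'

SA = [3, 4, 5, 6, 9, 2, 8, 1, 7, 0]
rank  pair      lcp
   1  s[3:],s[4:]  3  'aaa'
   2  s[4:],s[5:]  2  'aa'
   3  s[5:],s[6:]  1  'a'
   4  s[6:],s[9:]  0  ''
   5  s[9:],s[2:]  1  'b'
   6  s[2:],s[8:]  1  'b'
   7  s[8:],s[1:]  2  'bb'
   8  s[1:],s[7:]  2  'bb'
   9  s[7:],s[0:]  3  'bbb'

[0, 3, 2, 1, 0, 1, 1, 2, 2, 3]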